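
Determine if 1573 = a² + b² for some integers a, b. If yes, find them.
22² + 33² (a=22, b=33)

Factorization: 1573 = 11^2 × 13
By Fermat: n is sum of two squares iff every prime p ≡ 3 (mod 4) appears to even power.
All primes ≡ 3 (mod 4) appear to even power.
Search a = 0, 1, 2, … for 1573 - a² a perfect square: first hit at a = 22: 1573 - 484 = 1089 = 33².
1573 = 22² + 33² = 484 + 1089 ✓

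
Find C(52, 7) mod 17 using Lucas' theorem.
0

Using Lucas' theorem:
Write n=52 and k=7 in base 17:
n in base 17: [3, 1]
k in base 17: [0, 7]
C(52,7) mod 17 = ∏ C(n_i, k_i) mod 17
Digit binomials (mod 17): C(3,0) = 1; C(1,7) = 0 (k_i > n_i)
Product: 1 × 0 = 0 ≡ 0 (mod 17)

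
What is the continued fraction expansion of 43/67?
[0; 1, 1, 1, 3, 1, 4]

Euclidean algorithm steps:
43 = 0 × 67 + 43
67 = 1 × 43 + 24
43 = 1 × 24 + 19
24 = 1 × 19 + 5
19 = 3 × 5 + 4
5 = 1 × 4 + 1
4 = 4 × 1 + 0
Continued fraction: [0; 1, 1, 1, 3, 1, 4]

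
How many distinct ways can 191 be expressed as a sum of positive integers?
1820701100652

p(n) counts ways to write n as a sum of positive integers (order ignored).
Euler's pentagonal recurrence: p(k) = p(k-1) + p(k-2) - p(k-5) - p(k-7) + p(k-12) + p(k-15) - ... (offsets j(3j∓1)/2, signs ++--, p(0)=1, p(<0)=0).
DP table for k = 0..190: p(0)=1, p(1)=1, p(2)=2, p(3)=3, p(4)=5, p(5)=7, p(6)=11, p(7)=15, p(8)=22, p(9)=30, p(10)=42, p(11)=56, p(12)=77, p(13)=101, p(14)=135, p(15)=176, p(16)=231, p(17)=297, p(18)=385, p(19)=490, p(20)=627, p(21)=792, p(22)=1002, p(23)=1255, p(24)=1575, p(25)=1958, p(26)=2436, p(27)=3010, p(28)=3718, p(29)=4565, p(30)=5604, p(31)=6842, p(32)=8349, p(33)=10143, p(34)=12310, p(35)=14883, p(36)=17977, p(37)=21637, p(38)=26015, p(39)=31185, p(40)=37338, p(41)=44583, p(42)=53174, p(43)=63261, p(44)=75175, p(45)=89134, p(46)=105558, p(47)=124754, p(48)=147273, p(49)=173525, p(50)=204226, p(51)=239943, p(52)=281589, p(53)=329931, p(54)=386155, p(55)=451276, p(56)=526823, p(57)=614154, p(58)=715220, p(59)=831820, p(60)=966467, p(61)=1121505, p(62)=1300156, p(63)=1505499, p(64)=1741630, p(65)=2012558, p(66)=2323520, p(67)=2679689, p(68)=3087735, p(69)=3554345, p(70)=4087968, p(71)=4697205, p(72)=5392783, p(73)=6185689, p(74)=7089500, p(75)=8118264, p(76)=9289091, p(77)=10619863, p(78)=12132164, p(79)=13848650, p(80)=15796476, p(81)=18004327, p(82)=20506255, p(83)=23338469, p(84)=26543660, p(85)=30167357, p(86)=34262962, p(87)=38887673, p(88)=44108109, p(89)=49995925, p(90)=56634173, p(91)=64112359, p(92)=72533807, p(93)=82010177, p(94)=92669720, p(95)=104651419, p(96)=118114304, p(97)=133230930, p(98)=150198136, p(99)=169229875, p(100)=190569292, p(101)=214481126, p(102)=241265379, p(103)=271248950, p(104)=304801365, p(105)=342325709, p(106)=384276336, p(107)=431149389, p(108)=483502844, p(109)=541946240, p(110)=607163746, p(111)=679903203, p(112)=761002156, p(113)=851376628, p(114)=952050665, p(115)=1064144451, p(116)=1188908248, p(117)=1327710076, p(118)=1482074143, p(119)=1653668665, p(120)=1844349560, p(121)=2056148051, p(122)=2291320912, p(123)=2552338241, p(124)=2841940500, p(125)=3163127352, p(126)=3519222692, p(127)=3913864295, p(128)=4351078600, p(129)=4835271870, p(130)=5371315400, p(131)=5964539504, p(132)=6620830889, p(133)=7346629512, p(134)=8149040695, p(135)=9035836076, p(136)=10015581680, p(137)=11097645016, p(138)=12292341831, p(139)=13610949895, p(140)=15065878135, p(141)=16670689208, p(142)=18440293320, p(143)=20390982757, p(144)=22540654445, p(145)=24908858009, p(146)=27517052599, p(147)=30388671978, p(148)=33549419497, p(149)=37027355200, p(150)=40853235313, p(151)=45060624582, p(152)=49686288421, p(153)=54770336324, p(154)=60356673280, p(155)=66493182097, p(156)=73232243759, p(157)=80630964769, p(158)=88751778802, p(159)=97662728555, p(160)=107438159466, p(161)=118159068427, p(162)=129913904637, p(163)=142798995930, p(164)=156919475295, p(165)=172389800255, p(166)=189334822579, p(167)=207890420102, p(168)=228204732751, p(169)=250438925115, p(170)=274768617130, p(171)=301384802048, p(172)=330495499613, p(173)=362326859895, p(174)=397125074750, p(175)=435157697830, p(176)=476715857290, p(177)=522115831195, p(178)=571701605655, p(179)=625846753120, p(180)=684957390936, p(181)=749474411781, p(182)=819876908323, p(183)=896684817527, p(184)=980462880430, p(185)=1071823774337, p(186)=1171432692373, p(187)=1280011042268, p(188)=1398341745571, p(189)=1527273599625, p(190)=1667727404093.
Final step: p(191) = p(190) + p(189) - p(186) - p(184) + p(179) + p(176) - p(169) - p(165) + p(156) + p(151) - p(140) - p(134) + p(121) + p(114) - p(99) - p(91) + p(74) + p(65) - p(46) - p(36) + p(15) + p(4)
= 1667727404093 + 1527273599625 - 1171432692373 - 980462880430 + 625846753120 + 476715857290 - 250438925115 - 172389800255 + 73232243759 + 45060624582 - 15065878135 - 8149040695 + 2056148051 + 952050665 - 169229875 - 64112359 + 7089500 + 2012558 - 105558 - 17977 + 176 + 5
= 1820701100652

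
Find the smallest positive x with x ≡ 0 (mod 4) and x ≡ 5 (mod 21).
68

Using Chinese Remainder Theorem:
M = 4 × 21 = 84
M1 = 21, M2 = 4
y1 = 21^(-1) mod 4 = 1
y2 = 4^(-1) mod 21 = 16
x = (0×21×1 + 5×4×16) mod 84 = 68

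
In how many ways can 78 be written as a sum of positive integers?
12132164

p(n) counts ways to write n as a sum of positive integers (order ignored).
Euler's pentagonal recurrence: p(k) = p(k-1) + p(k-2) - p(k-5) - p(k-7) + p(k-12) + p(k-15) - ... (offsets j(3j∓1)/2, signs ++--, p(0)=1, p(<0)=0).
DP table for k = 0..77: p(0)=1, p(1)=1, p(2)=2, p(3)=3, p(4)=5, p(5)=7, p(6)=11, p(7)=15, p(8)=22, p(9)=30, p(10)=42, p(11)=56, p(12)=77, p(13)=101, p(14)=135, p(15)=176, p(16)=231, p(17)=297, p(18)=385, p(19)=490, p(20)=627, p(21)=792, p(22)=1002, p(23)=1255, p(24)=1575, p(25)=1958, p(26)=2436, p(27)=3010, p(28)=3718, p(29)=4565, p(30)=5604, p(31)=6842, p(32)=8349, p(33)=10143, p(34)=12310, p(35)=14883, p(36)=17977, p(37)=21637, p(38)=26015, p(39)=31185, p(40)=37338, p(41)=44583, p(42)=53174, p(43)=63261, p(44)=75175, p(45)=89134, p(46)=105558, p(47)=124754, p(48)=147273, p(49)=173525, p(50)=204226, p(51)=239943, p(52)=281589, p(53)=329931, p(54)=386155, p(55)=451276, p(56)=526823, p(57)=614154, p(58)=715220, p(59)=831820, p(60)=966467, p(61)=1121505, p(62)=1300156, p(63)=1505499, p(64)=1741630, p(65)=2012558, p(66)=2323520, p(67)=2679689, p(68)=3087735, p(69)=3554345, p(70)=4087968, p(71)=4697205, p(72)=5392783, p(73)=6185689, p(74)=7089500, p(75)=8118264, p(76)=9289091, p(77)=10619863.
Final step: p(78) = p(77) + p(76) - p(73) - p(71) + p(66) + p(63) - p(56) - p(52) + p(43) + p(38) - p(27) - p(21) + p(8) + p(1)
= 10619863 + 9289091 - 6185689 - 4697205 + 2323520 + 1505499 - 526823 - 281589 + 63261 + 26015 - 3010 - 792 + 22 + 1
= 12132164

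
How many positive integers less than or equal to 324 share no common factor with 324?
108

324 = 2^2 × 3^4
φ(n) = n × ∏(1 - 1/p) for each prime p dividing n
φ(324) = 324 × (1 - 1/2) × (1 - 1/3) = 108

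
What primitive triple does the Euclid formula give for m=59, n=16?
(3225, 1888, 3737)

Euclid's formula: a = m² - n², b = 2mn, c = m² + n²
m = 59, n = 16
a = 59² - 16² = 3481 - 256 = 3225
b = 2 × 59 × 16 = 1888
c = 59² + 16² = 3481 + 256 = 3737
Verification: 3225² + 1888² = 10400625 + 3564544 = 13965169 = 3737² ✓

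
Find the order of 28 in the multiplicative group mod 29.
2

29 is prime, so ord(28) divides φ(29) = 28.
Divisors of 28: 1, 2, 4, 7, 14, 28.
Repeated squaring: 28^1 ≡ 28, 28^2 ≡ 1, 28^4 ≡ 1, 28^8 ≡ 1, 28^16 ≡ 1 (mod 29).
Test 28^d mod 29 for each divisor d in increasing order:
28^1 ≡ 28
28^2 ≡ 1  ← first divisor giving 1
The order is 2.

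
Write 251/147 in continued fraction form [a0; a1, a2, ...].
[1; 1, 2, 2, 2, 1, 1, 3]

Euclidean algorithm steps:
251 = 1 × 147 + 104
147 = 1 × 104 + 43
104 = 2 × 43 + 18
43 = 2 × 18 + 7
18 = 2 × 7 + 4
7 = 1 × 4 + 3
4 = 1 × 3 + 1
3 = 3 × 1 + 0
Continued fraction: [1; 1, 2, 2, 2, 1, 1, 3]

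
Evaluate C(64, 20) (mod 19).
2

Using Lucas' theorem:
Write n=64 and k=20 in base 19:
n in base 19: [3, 7]
k in base 19: [1, 1]
C(64,20) mod 19 = ∏ C(n_i, k_i) mod 19
Digit binomials (mod 19): C(3,1) = 3; C(7,1) = 7
Product: 3 × 7 = 21 ≡ 2 (mod 19)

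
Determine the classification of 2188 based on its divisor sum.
deficient

Proper divisors of 2188: sum = 1 + 2 + 4 + 547 + 1094 = 1648
Since 1648 < 2188, 2188 is deficient.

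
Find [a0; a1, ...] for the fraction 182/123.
[1; 2, 11, 1, 4]

Euclidean algorithm steps:
182 = 1 × 123 + 59
123 = 2 × 59 + 5
59 = 11 × 5 + 4
5 = 1 × 4 + 1
4 = 4 × 1 + 0
Continued fraction: [1; 2, 11, 1, 4]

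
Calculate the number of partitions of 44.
75175

p(n) counts ways to write n as a sum of positive integers (order ignored).
Euler's pentagonal recurrence: p(k) = p(k-1) + p(k-2) - p(k-5) - p(k-7) + p(k-12) + p(k-15) - ... (offsets j(3j∓1)/2, signs ++--, p(0)=1, p(<0)=0).
DP table for k = 0..43: p(0)=1, p(1)=1, p(2)=2, p(3)=3, p(4)=5, p(5)=7, p(6)=11, p(7)=15, p(8)=22, p(9)=30, p(10)=42, p(11)=56, p(12)=77, p(13)=101, p(14)=135, p(15)=176, p(16)=231, p(17)=297, p(18)=385, p(19)=490, p(20)=627, p(21)=792, p(22)=1002, p(23)=1255, p(24)=1575, p(25)=1958, p(26)=2436, p(27)=3010, p(28)=3718, p(29)=4565, p(30)=5604, p(31)=6842, p(32)=8349, p(33)=10143, p(34)=12310, p(35)=14883, p(36)=17977, p(37)=21637, p(38)=26015, p(39)=31185, p(40)=37338, p(41)=44583, p(42)=53174, p(43)=63261.
Final step: p(44) = p(43) + p(42) - p(39) - p(37) + p(32) + p(29) - p(22) - p(18) + p(9) + p(4)
= 63261 + 53174 - 31185 - 21637 + 8349 + 4565 - 1002 - 385 + 30 + 5
= 75175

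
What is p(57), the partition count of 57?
614154

p(n) counts ways to write n as a sum of positive integers (order ignored).
Euler's pentagonal recurrence: p(k) = p(k-1) + p(k-2) - p(k-5) - p(k-7) + p(k-12) + p(k-15) - ... (offsets j(3j∓1)/2, signs ++--, p(0)=1, p(<0)=0).
DP table for k = 0..56: p(0)=1, p(1)=1, p(2)=2, p(3)=3, p(4)=5, p(5)=7, p(6)=11, p(7)=15, p(8)=22, p(9)=30, p(10)=42, p(11)=56, p(12)=77, p(13)=101, p(14)=135, p(15)=176, p(16)=231, p(17)=297, p(18)=385, p(19)=490, p(20)=627, p(21)=792, p(22)=1002, p(23)=1255, p(24)=1575, p(25)=1958, p(26)=2436, p(27)=3010, p(28)=3718, p(29)=4565, p(30)=5604, p(31)=6842, p(32)=8349, p(33)=10143, p(34)=12310, p(35)=14883, p(36)=17977, p(37)=21637, p(38)=26015, p(39)=31185, p(40)=37338, p(41)=44583, p(42)=53174, p(43)=63261, p(44)=75175, p(45)=89134, p(46)=105558, p(47)=124754, p(48)=147273, p(49)=173525, p(50)=204226, p(51)=239943, p(52)=281589, p(53)=329931, p(54)=386155, p(55)=451276, p(56)=526823.
Final step: p(57) = p(56) + p(55) - p(52) - p(50) + p(45) + p(42) - p(35) - p(31) + p(22) + p(17) - p(6) - p(0)
= 526823 + 451276 - 281589 - 204226 + 89134 + 53174 - 14883 - 6842 + 1002 + 297 - 11 - 1
= 614154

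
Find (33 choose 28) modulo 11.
0

Using Lucas' theorem:
Write n=33 and k=28 in base 11:
n in base 11: [3, 0]
k in base 11: [2, 6]
C(33,28) mod 11 = ∏ C(n_i, k_i) mod 11
Digit binomials (mod 11): C(3,2) = 3; C(0,6) = 0 (k_i > n_i)
Product: 3 × 0 = 0 ≡ 0 (mod 11)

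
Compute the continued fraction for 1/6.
[0; 6]

Euclidean algorithm steps:
1 = 0 × 6 + 1
6 = 6 × 1 + 0
Continued fraction: [0; 6]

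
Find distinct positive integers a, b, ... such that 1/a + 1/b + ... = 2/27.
1/14 + 1/378

Greedy algorithm:
2/27: ceiling(27/2) = 14, use 1/14
1/378: ceiling(378/1) = 378, use 1/378
Result: 2/27 = 1/14 + 1/378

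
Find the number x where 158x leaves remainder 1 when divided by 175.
72

gcd(158, 175) = 1, so the inverse exists.
Extended Euclidean algorithm on (175, 158):
175 = 1 × 158 + 17  ⟹  17 = (1)·175 + (-1)·158
158 = 9 × 17 + 5  ⟹  5 = (-9)·175 + (10)·158
17 = 3 × 5 + 2  ⟹  2 = (28)·175 + (-31)·158
5 = 2 × 2 + 1  ⟹  1 = (-65)·175 + (72)·158
So (72)·158 ≡ 1 (mod 175), i.e. 158^(-1) ≡ 72 (mod 175).
Check: 158 × 72 = 11376 ≡ 1 (mod 175)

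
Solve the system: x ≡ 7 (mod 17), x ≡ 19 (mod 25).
194

Using Chinese Remainder Theorem:
M = 17 × 25 = 425
M1 = 25, M2 = 17
y1 = 25^(-1) mod 17 = 15
y2 = 17^(-1) mod 25 = 3
x = (7×25×15 + 19×17×3) mod 425 = 194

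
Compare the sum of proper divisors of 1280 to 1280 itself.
abundant

Proper divisors of 1280: sum = 1 + 2 + 4 + 5 + 8 + 10 + 16 + 20 + ... + 160 + 256 + 320 + 640 (17 divisors) = 1786
Since 1786 > 1280, 1280 is abundant.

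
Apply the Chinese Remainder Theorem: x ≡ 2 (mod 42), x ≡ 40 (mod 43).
212

Using Chinese Remainder Theorem:
M = 42 × 43 = 1806
M1 = 43, M2 = 42
y1 = 43^(-1) mod 42 = 1
y2 = 42^(-1) mod 43 = 42
x = (2×43×1 + 40×42×42) mod 1806 = 212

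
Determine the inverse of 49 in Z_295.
289

gcd(49, 295) = 1, so the inverse exists.
Extended Euclidean algorithm on (295, 49):
295 = 6 × 49 + 1  ⟹  1 = (1)·295 + (-6)·49
So (-6)·49 ≡ 1 (mod 295), i.e. 49^(-1) ≡ -6 ≡ 289 (mod 295).
Check: 49 × 289 = 14161 ≡ 1 (mod 295)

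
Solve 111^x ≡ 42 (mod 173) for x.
159

Baby-step giant-step with step n = ⌈√173⌉ = 14.
Baby steps 111^j mod 173 (j:value) for j=0..13: 0:1, 1:111, 2:38, 3:66, 4:60, 5:86, 6:31, 7:154, 8:140, 9:143, 10:130, 11:71, 12:96, 13:103.
Giant-step multiplier: 111^(-14) ≡ 111^(172-14) = 111^158 ≡ 150 (mod 173).
Giant steps γ_i = 42·150^i mod 173: γ_0=42, γ_1=72, γ_2=74, γ_3=28, γ_4=48, γ_5=107, γ_6=134, γ_7=32, γ_8=129, γ_9=147, γ_10=79, γ_11=86 (in table at j=5).
x = i·n + j = 11·14 + 5 = 159.
Check: 111^159 ≡ 42 (mod 173).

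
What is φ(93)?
60

93 = 3 × 31
φ(n) = n × ∏(1 - 1/p) for each prime p dividing n
φ(93) = 93 × (1 - 1/3) × (1 - 1/31) = 60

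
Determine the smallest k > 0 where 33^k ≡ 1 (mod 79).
26

79 is prime, so ord(33) divides φ(79) = 78.
Divisors of 78: 1, 2, 3, 6, 13, 26, 39, 78.
Repeated squaring: 33^1 ≡ 33, 33^2 ≡ 62, 33^4 ≡ 52, 33^8 ≡ 18, 33^16 ≡ 8, 33^32 ≡ 64, 33^64 ≡ 67 (mod 79).
Test 33^d mod 79 for each divisor d in increasing order:
33^1 ≡ 33
33^2 ≡ 62
33^3 = 33^2·33^1 ≡ 71
33^6 = 33^4·33^2 ≡ 64
33^13 = 33^8·33^4·33^1 ≡ 78
33^26 = 33^16·33^8·33^2 ≡ 1  ← first divisor giving 1
The order is 26.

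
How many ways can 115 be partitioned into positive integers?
1064144451

p(n) counts ways to write n as a sum of positive integers (order ignored).
Euler's pentagonal recurrence: p(k) = p(k-1) + p(k-2) - p(k-5) - p(k-7) + p(k-12) + p(k-15) - ... (offsets j(3j∓1)/2, signs ++--, p(0)=1, p(<0)=0).
DP table for k = 0..114: p(0)=1, p(1)=1, p(2)=2, p(3)=3, p(4)=5, p(5)=7, p(6)=11, p(7)=15, p(8)=22, p(9)=30, p(10)=42, p(11)=56, p(12)=77, p(13)=101, p(14)=135, p(15)=176, p(16)=231, p(17)=297, p(18)=385, p(19)=490, p(20)=627, p(21)=792, p(22)=1002, p(23)=1255, p(24)=1575, p(25)=1958, p(26)=2436, p(27)=3010, p(28)=3718, p(29)=4565, p(30)=5604, p(31)=6842, p(32)=8349, p(33)=10143, p(34)=12310, p(35)=14883, p(36)=17977, p(37)=21637, p(38)=26015, p(39)=31185, p(40)=37338, p(41)=44583, p(42)=53174, p(43)=63261, p(44)=75175, p(45)=89134, p(46)=105558, p(47)=124754, p(48)=147273, p(49)=173525, p(50)=204226, p(51)=239943, p(52)=281589, p(53)=329931, p(54)=386155, p(55)=451276, p(56)=526823, p(57)=614154, p(58)=715220, p(59)=831820, p(60)=966467, p(61)=1121505, p(62)=1300156, p(63)=1505499, p(64)=1741630, p(65)=2012558, p(66)=2323520, p(67)=2679689, p(68)=3087735, p(69)=3554345, p(70)=4087968, p(71)=4697205, p(72)=5392783, p(73)=6185689, p(74)=7089500, p(75)=8118264, p(76)=9289091, p(77)=10619863, p(78)=12132164, p(79)=13848650, p(80)=15796476, p(81)=18004327, p(82)=20506255, p(83)=23338469, p(84)=26543660, p(85)=30167357, p(86)=34262962, p(87)=38887673, p(88)=44108109, p(89)=49995925, p(90)=56634173, p(91)=64112359, p(92)=72533807, p(93)=82010177, p(94)=92669720, p(95)=104651419, p(96)=118114304, p(97)=133230930, p(98)=150198136, p(99)=169229875, p(100)=190569292, p(101)=214481126, p(102)=241265379, p(103)=271248950, p(104)=304801365, p(105)=342325709, p(106)=384276336, p(107)=431149389, p(108)=483502844, p(109)=541946240, p(110)=607163746, p(111)=679903203, p(112)=761002156, p(113)=851376628, p(114)=952050665.
Final step: p(115) = p(114) + p(113) - p(110) - p(108) + p(103) + p(100) - p(93) - p(89) + p(80) + p(75) - p(64) - p(58) + p(45) + p(38) - p(23) - p(15)
= 952050665 + 851376628 - 607163746 - 483502844 + 271248950 + 190569292 - 82010177 - 49995925 + 15796476 + 8118264 - 1741630 - 715220 + 89134 + 26015 - 1255 - 176
= 1064144451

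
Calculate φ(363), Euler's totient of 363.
220

363 = 3 × 11^2
φ(n) = n × ∏(1 - 1/p) for each prime p dividing n
φ(363) = 363 × (1 - 1/3) × (1 - 1/11) = 220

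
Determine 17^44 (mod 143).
42

Repeated squaring. Binary of 44 = 101100.
17^1 ≡ 17 (mod 143); 17^2 ≡ 3 (mod 143); 17^4 ≡ 9 (mod 143); 17^8 ≡ 81 (mod 143); 17^16 ≡ 126 (mod 143); 17^32 ≡ 3 (mod 143)
17^44 = 17^4 × 17^8 × 17^32 ≡ 42 (mod 143)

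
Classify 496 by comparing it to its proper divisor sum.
perfect

Proper divisors of 496: sum = 1 + 2 + 4 + 8 + 16 + 31 + 62 + 124 + 248 = 496
Since 496 = 496, 496 is perfect.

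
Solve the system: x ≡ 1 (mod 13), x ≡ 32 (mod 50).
482

Using Chinese Remainder Theorem:
M = 13 × 50 = 650
M1 = 50, M2 = 13
y1 = 50^(-1) mod 13 = 6
y2 = 13^(-1) mod 50 = 27
x = (1×50×6 + 32×13×27) mod 650 = 482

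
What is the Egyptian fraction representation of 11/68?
1/7 + 1/53 + 1/25228

Greedy algorithm:
11/68: ceiling(68/11) = 7, use 1/7
9/476: ceiling(476/9) = 53, use 1/53
1/25228: ceiling(25228/1) = 25228, use 1/25228
Result: 11/68 = 1/7 + 1/53 + 1/25228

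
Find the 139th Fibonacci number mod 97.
23

Matrix identity: Q^n = [[F_(n+1), F_n], [F_n, F_(n-1)]] with Q = [[1,1],[1,0]].
n = 139 = 10001011₂. Square-and-multiply, entries mod 97:
Q^1 = [[1,1],[1,0]]
Q^2 = (Q^1)² = [[2,1],[1,1]]
Q^4 = (Q^2)² = [[5,3],[3,2]]
Q^8 = (Q^4)² = [[34,21],[21,13]]
Q^17 = (Q^8)²·Q = [[62,45],[45,17]]
Q^34 = (Q^17)² = [[49,63],[63,83]]
Q^69 = (Q^34)²·Q = [[39,65],[65,71]]
Q^139 = (Q^69)²·Q = [[92,23],[23,69]]
F_139 mod 97 = Q^139[0][1] = 23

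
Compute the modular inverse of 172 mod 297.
19

gcd(172, 297) = 1, so the inverse exists.
Extended Euclidean algorithm on (297, 172):
297 = 1 × 172 + 125  ⟹  125 = (1)·297 + (-1)·172
172 = 1 × 125 + 47  ⟹  47 = (-1)·297 + (2)·172
125 = 2 × 47 + 31  ⟹  31 = (3)·297 + (-5)·172
47 = 1 × 31 + 16  ⟹  16 = (-4)·297 + (7)·172
31 = 1 × 16 + 15  ⟹  15 = (7)·297 + (-12)·172
16 = 1 × 15 + 1  ⟹  1 = (-11)·297 + (19)·172
So (19)·172 ≡ 1 (mod 297), i.e. 172^(-1) ≡ 19 (mod 297).
Check: 172 × 19 = 3268 ≡ 1 (mod 297)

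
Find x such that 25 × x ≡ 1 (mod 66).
37

gcd(25, 66) = 1, so the inverse exists.
Extended Euclidean algorithm on (66, 25):
66 = 2 × 25 + 16  ⟹  16 = (1)·66 + (-2)·25
25 = 1 × 16 + 9  ⟹  9 = (-1)·66 + (3)·25
16 = 1 × 9 + 7  ⟹  7 = (2)·66 + (-5)·25
9 = 1 × 7 + 2  ⟹  2 = (-3)·66 + (8)·25
7 = 3 × 2 + 1  ⟹  1 = (11)·66 + (-29)·25
So (-29)·25 ≡ 1 (mod 66), i.e. 25^(-1) ≡ -29 ≡ 37 (mod 66).
Check: 25 × 37 = 925 ≡ 1 (mod 66)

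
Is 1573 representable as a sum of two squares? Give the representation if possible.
22² + 33² (a=22, b=33)

Factorization: 1573 = 11^2 × 13
By Fermat: n is sum of two squares iff every prime p ≡ 3 (mod 4) appears to even power.
All primes ≡ 3 (mod 4) appear to even power.
Search a = 0, 1, 2, … for 1573 - a² a perfect square: first hit at a = 22: 1573 - 484 = 1089 = 33².
1573 = 22² + 33² = 484 + 1089 ✓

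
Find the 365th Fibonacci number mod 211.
22

Matrix identity: Q^n = [[F_(n+1), F_n], [F_n, F_(n-1)]] with Q = [[1,1],[1,0]].
n = 365 = 101101101₂. Square-and-multiply, entries mod 211:
Q^1 = [[1,1],[1,0]]
Q^2 = (Q^1)² = [[2,1],[1,1]]
Q^5 = (Q^2)²·Q = [[8,5],[5,3]]
Q^11 = (Q^5)²·Q = [[144,89],[89,55]]
Q^22 = (Q^11)² = [[172,198],[198,185]]
Q^45 = (Q^22)²·Q = [[3,2],[2,1]]
Q^91 = (Q^45)²·Q = [[21,13],[13,8]]
Q^182 = (Q^91)² = [[188,166],[166,22]]
Q^365 = (Q^182)²·Q = [[67,22],[22,45]]
F_365 mod 211 = Q^365[0][1] = 22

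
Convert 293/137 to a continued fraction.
[2; 7, 4, 1, 3]

Euclidean algorithm steps:
293 = 2 × 137 + 19
137 = 7 × 19 + 4
19 = 4 × 4 + 3
4 = 1 × 3 + 1
3 = 3 × 1 + 0
Continued fraction: [2; 7, 4, 1, 3]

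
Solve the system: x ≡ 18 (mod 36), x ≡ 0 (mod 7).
126

Using Chinese Remainder Theorem:
M = 36 × 7 = 252
M1 = 7, M2 = 36
y1 = 7^(-1) mod 36 = 31
y2 = 36^(-1) mod 7 = 1
x = (18×7×31 + 0×36×1) mod 252 = 126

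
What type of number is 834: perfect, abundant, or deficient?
abundant

Proper divisors of 834: sum = 1 + 2 + 3 + 6 + 139 + 278 + 417 = 846
Since 846 > 834, 834 is abundant.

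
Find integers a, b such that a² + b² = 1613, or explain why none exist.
13² + 38² (a=13, b=38)

Factorization: 1613 = 1613
By Fermat: n is sum of two squares iff every prime p ≡ 3 (mod 4) appears to even power.
All primes ≡ 3 (mod 4) appear to even power.
Search a = 0, 1, 2, … for 1613 - a² a perfect square: first hit at a = 13: 1613 - 169 = 1444 = 38².
1613 = 13² + 38² = 169 + 1444 ✓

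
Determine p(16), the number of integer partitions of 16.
231

p(n) counts ways to write n as a sum of positive integers (order ignored).
Euler's pentagonal recurrence: p(k) = p(k-1) + p(k-2) - p(k-5) - p(k-7) + p(k-12) + p(k-15) - ... (offsets j(3j∓1)/2, signs ++--, p(0)=1, p(<0)=0).
DP table for k = 0..15: p(0)=1, p(1)=1, p(2)=2, p(3)=3, p(4)=5, p(5)=7, p(6)=11, p(7)=15, p(8)=22, p(9)=30, p(10)=42, p(11)=56, p(12)=77, p(13)=101, p(14)=135, p(15)=176.
Final step: p(16) = p(15) + p(14) - p(11) - p(9) + p(4) + p(1)
= 176 + 135 - 56 - 30 + 5 + 1
= 231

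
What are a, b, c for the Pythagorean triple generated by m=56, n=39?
(1615, 4368, 4657)

Euclid's formula: a = m² - n², b = 2mn, c = m² + n²
m = 56, n = 39
a = 56² - 39² = 3136 - 1521 = 1615
b = 2 × 56 × 39 = 4368
c = 56² + 39² = 3136 + 1521 = 4657
Verification: 1615² + 4368² = 2608225 + 19079424 = 21687649 = 4657² ✓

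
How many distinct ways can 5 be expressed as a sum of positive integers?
7

p(n) counts ways to write n as a sum of positive integers (order ignored).
Examples: 5; 4 + 1; 3 + 2; 3 + 1 + 1; 2 + 2 + 1; ... (7 total)
p(5) = 7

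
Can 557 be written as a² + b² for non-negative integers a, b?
14² + 19² (a=14, b=19)

Factorization: 557 = 557
By Fermat: n is sum of two squares iff every prime p ≡ 3 (mod 4) appears to even power.
All primes ≡ 3 (mod 4) appear to even power.
Search a = 0, 1, 2, … for 557 - a² a perfect square: first hit at a = 14: 557 - 196 = 361 = 19².
557 = 14² + 19² = 196 + 361 ✓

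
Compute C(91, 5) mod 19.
1

Using Lucas' theorem:
Write n=91 and k=5 in base 19:
n in base 19: [4, 15]
k in base 19: [0, 5]
C(91,5) mod 19 = ∏ C(n_i, k_i) mod 19
Digit binomials (mod 19): C(4,0) = 1; C(15,5) = 3003 ≡ 1
Product: 1 × 1 = 1 ≡ 1 (mod 19)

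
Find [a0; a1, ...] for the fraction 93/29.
[3; 4, 1, 5]

Euclidean algorithm steps:
93 = 3 × 29 + 6
29 = 4 × 6 + 5
6 = 1 × 5 + 1
5 = 5 × 1 + 0
Continued fraction: [3; 4, 1, 5]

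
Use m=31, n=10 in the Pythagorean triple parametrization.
(861, 620, 1061)

Euclid's formula: a = m² - n², b = 2mn, c = m² + n²
m = 31, n = 10
a = 31² - 10² = 961 - 100 = 861
b = 2 × 31 × 10 = 620
c = 31² + 10² = 961 + 100 = 1061
Verification: 861² + 620² = 741321 + 384400 = 1125721 = 1061² ✓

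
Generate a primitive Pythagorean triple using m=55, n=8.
(2961, 880, 3089)

Euclid's formula: a = m² - n², b = 2mn, c = m² + n²
m = 55, n = 8
a = 55² - 8² = 3025 - 64 = 2961
b = 2 × 55 × 8 = 880
c = 55² + 8² = 3025 + 64 = 3089
Verification: 2961² + 880² = 8767521 + 774400 = 9541921 = 3089² ✓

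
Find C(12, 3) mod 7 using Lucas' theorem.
3

Using Lucas' theorem:
Write n=12 and k=3 in base 7:
n in base 7: [1, 5]
k in base 7: [0, 3]
C(12,3) mod 7 = ∏ C(n_i, k_i) mod 7
Digit binomials (mod 7): C(1,0) = 1; C(5,3) = 10 ≡ 3
Product: 1 × 3 = 3 ≡ 3 (mod 7)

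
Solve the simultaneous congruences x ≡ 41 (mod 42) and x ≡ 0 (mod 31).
713

Using Chinese Remainder Theorem:
M = 42 × 31 = 1302
M1 = 31, M2 = 42
y1 = 31^(-1) mod 42 = 19
y2 = 42^(-1) mod 31 = 17
x = (41×31×19 + 0×42×17) mod 1302 = 713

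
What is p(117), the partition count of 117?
1327710076

p(n) counts ways to write n as a sum of positive integers (order ignored).
Euler's pentagonal recurrence: p(k) = p(k-1) + p(k-2) - p(k-5) - p(k-7) + p(k-12) + p(k-15) - ... (offsets j(3j∓1)/2, signs ++--, p(0)=1, p(<0)=0).
DP table for k = 0..116: p(0)=1, p(1)=1, p(2)=2, p(3)=3, p(4)=5, p(5)=7, p(6)=11, p(7)=15, p(8)=22, p(9)=30, p(10)=42, p(11)=56, p(12)=77, p(13)=101, p(14)=135, p(15)=176, p(16)=231, p(17)=297, p(18)=385, p(19)=490, p(20)=627, p(21)=792, p(22)=1002, p(23)=1255, p(24)=1575, p(25)=1958, p(26)=2436, p(27)=3010, p(28)=3718, p(29)=4565, p(30)=5604, p(31)=6842, p(32)=8349, p(33)=10143, p(34)=12310, p(35)=14883, p(36)=17977, p(37)=21637, p(38)=26015, p(39)=31185, p(40)=37338, p(41)=44583, p(42)=53174, p(43)=63261, p(44)=75175, p(45)=89134, p(46)=105558, p(47)=124754, p(48)=147273, p(49)=173525, p(50)=204226, p(51)=239943, p(52)=281589, p(53)=329931, p(54)=386155, p(55)=451276, p(56)=526823, p(57)=614154, p(58)=715220, p(59)=831820, p(60)=966467, p(61)=1121505, p(62)=1300156, p(63)=1505499, p(64)=1741630, p(65)=2012558, p(66)=2323520, p(67)=2679689, p(68)=3087735, p(69)=3554345, p(70)=4087968, p(71)=4697205, p(72)=5392783, p(73)=6185689, p(74)=7089500, p(75)=8118264, p(76)=9289091, p(77)=10619863, p(78)=12132164, p(79)=13848650, p(80)=15796476, p(81)=18004327, p(82)=20506255, p(83)=23338469, p(84)=26543660, p(85)=30167357, p(86)=34262962, p(87)=38887673, p(88)=44108109, p(89)=49995925, p(90)=56634173, p(91)=64112359, p(92)=72533807, p(93)=82010177, p(94)=92669720, p(95)=104651419, p(96)=118114304, p(97)=133230930, p(98)=150198136, p(99)=169229875, p(100)=190569292, p(101)=214481126, p(102)=241265379, p(103)=271248950, p(104)=304801365, p(105)=342325709, p(106)=384276336, p(107)=431149389, p(108)=483502844, p(109)=541946240, p(110)=607163746, p(111)=679903203, p(112)=761002156, p(113)=851376628, p(114)=952050665, p(115)=1064144451, p(116)=1188908248.
Final step: p(117) = p(116) + p(115) - p(112) - p(110) + p(105) + p(102) - p(95) - p(91) + p(82) + p(77) - p(66) - p(60) + p(47) + p(40) - p(25) - p(17) + p(0)
= 1188908248 + 1064144451 - 761002156 - 607163746 + 342325709 + 241265379 - 104651419 - 64112359 + 20506255 + 10619863 - 2323520 - 966467 + 124754 + 37338 - 1958 - 297 + 1
= 1327710076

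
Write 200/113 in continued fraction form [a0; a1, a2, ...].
[1; 1, 3, 2, 1, 8]

Euclidean algorithm steps:
200 = 1 × 113 + 87
113 = 1 × 87 + 26
87 = 3 × 26 + 9
26 = 2 × 9 + 8
9 = 1 × 8 + 1
8 = 8 × 1 + 0
Continued fraction: [1; 1, 3, 2, 1, 8]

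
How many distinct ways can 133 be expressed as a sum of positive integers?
7346629512

p(n) counts ways to write n as a sum of positive integers (order ignored).
Euler's pentagonal recurrence: p(k) = p(k-1) + p(k-2) - p(k-5) - p(k-7) + p(k-12) + p(k-15) - ... (offsets j(3j∓1)/2, signs ++--, p(0)=1, p(<0)=0).
DP table for k = 0..132: p(0)=1, p(1)=1, p(2)=2, p(3)=3, p(4)=5, p(5)=7, p(6)=11, p(7)=15, p(8)=22, p(9)=30, p(10)=42, p(11)=56, p(12)=77, p(13)=101, p(14)=135, p(15)=176, p(16)=231, p(17)=297, p(18)=385, p(19)=490, p(20)=627, p(21)=792, p(22)=1002, p(23)=1255, p(24)=1575, p(25)=1958, p(26)=2436, p(27)=3010, p(28)=3718, p(29)=4565, p(30)=5604, p(31)=6842, p(32)=8349, p(33)=10143, p(34)=12310, p(35)=14883, p(36)=17977, p(37)=21637, p(38)=26015, p(39)=31185, p(40)=37338, p(41)=44583, p(42)=53174, p(43)=63261, p(44)=75175, p(45)=89134, p(46)=105558, p(47)=124754, p(48)=147273, p(49)=173525, p(50)=204226, p(51)=239943, p(52)=281589, p(53)=329931, p(54)=386155, p(55)=451276, p(56)=526823, p(57)=614154, p(58)=715220, p(59)=831820, p(60)=966467, p(61)=1121505, p(62)=1300156, p(63)=1505499, p(64)=1741630, p(65)=2012558, p(66)=2323520, p(67)=2679689, p(68)=3087735, p(69)=3554345, p(70)=4087968, p(71)=4697205, p(72)=5392783, p(73)=6185689, p(74)=7089500, p(75)=8118264, p(76)=9289091, p(77)=10619863, p(78)=12132164, p(79)=13848650, p(80)=15796476, p(81)=18004327, p(82)=20506255, p(83)=23338469, p(84)=26543660, p(85)=30167357, p(86)=34262962, p(87)=38887673, p(88)=44108109, p(89)=49995925, p(90)=56634173, p(91)=64112359, p(92)=72533807, p(93)=82010177, p(94)=92669720, p(95)=104651419, p(96)=118114304, p(97)=133230930, p(98)=150198136, p(99)=169229875, p(100)=190569292, p(101)=214481126, p(102)=241265379, p(103)=271248950, p(104)=304801365, p(105)=342325709, p(106)=384276336, p(107)=431149389, p(108)=483502844, p(109)=541946240, p(110)=607163746, p(111)=679903203, p(112)=761002156, p(113)=851376628, p(114)=952050665, p(115)=1064144451, p(116)=1188908248, p(117)=1327710076, p(118)=1482074143, p(119)=1653668665, p(120)=1844349560, p(121)=2056148051, p(122)=2291320912, p(123)=2552338241, p(124)=2841940500, p(125)=3163127352, p(126)=3519222692, p(127)=3913864295, p(128)=4351078600, p(129)=4835271870, p(130)=5371315400, p(131)=5964539504, p(132)=6620830889.
Final step: p(133) = p(132) + p(131) - p(128) - p(126) + p(121) + p(118) - p(111) - p(107) + p(98) + p(93) - p(82) - p(76) + p(63) + p(56) - p(41) - p(33) + p(16) + p(7)
= 6620830889 + 5964539504 - 4351078600 - 3519222692 + 2056148051 + 1482074143 - 679903203 - 431149389 + 150198136 + 82010177 - 20506255 - 9289091 + 1505499 + 526823 - 44583 - 10143 + 231 + 15
= 7346629512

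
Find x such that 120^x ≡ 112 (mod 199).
32

Baby-step giant-step with step n = ⌈√199⌉ = 15.
Baby steps 120^j mod 199 (j:value) for j=0..14: 0:1, 1:120, 2:72, 3:83, 4:10, 5:6, 6:123, 7:34, 8:100, 9:60, 10:36, 11:141, 12:5, 13:3, 14:161.
Giant-step multiplier: 120^(-15) ≡ 120^(198-15) = 120^183 ≡ 82 (mod 199).
Giant steps γ_i = 112·82^i mod 199: γ_0=112, γ_1=30, γ_2=72 (in table at j=2).
x = i·n + j = 2·15 + 2 = 32.
Check: 120^32 ≡ 112 (mod 199).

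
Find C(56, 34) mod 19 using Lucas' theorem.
17

Using Lucas' theorem:
Write n=56 and k=34 in base 19:
n in base 19: [2, 18]
k in base 19: [1, 15]
C(56,34) mod 19 = ∏ C(n_i, k_i) mod 19
Digit binomials (mod 19): C(2,1) = 2; C(18,15) = 816 ≡ 18
Product: 2 × 18 = 36 ≡ 17 (mod 19)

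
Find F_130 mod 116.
3

Matrix identity: Q^n = [[F_(n+1), F_n], [F_n, F_(n-1)]] with Q = [[1,1],[1,0]].
n = 130 = 10000010₂. Square-and-multiply, entries mod 116:
Q^1 = [[1,1],[1,0]]
Q^2 = (Q^1)² = [[2,1],[1,1]]
Q^4 = (Q^2)² = [[5,3],[3,2]]
Q^8 = (Q^4)² = [[34,21],[21,13]]
Q^16 = (Q^8)² = [[89,59],[59,30]]
Q^32 = (Q^16)² = [[34,61],[61,89]]
Q^65 = (Q^32)²·Q = [[84,5],[5,79]]
Q^130 = (Q^65)² = [[5,3],[3,2]]
F_130 mod 116 = Q^130[0][1] = 3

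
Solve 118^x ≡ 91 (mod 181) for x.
107

Baby-step giant-step with step n = ⌈√181⌉ = 14.
Baby steps 118^j mod 181 (j:value) for j=0..13: 0:1, 1:118, 2:168, 3:95, 4:169, 5:32, 6:156, 7:127, 8:144, 9:159, 10:119, 11:105, 12:82, 13:83.
Giant-step multiplier: 118^(-14) ≡ 118^(180-14) = 118^166 ≡ 172 (mod 181).
Giant steps γ_i = 91·172^i mod 181: γ_0=91, γ_1=86, γ_2=131, γ_3=88, γ_4=113, γ_5=69, γ_6=103, γ_7=159 (in table at j=9).
x = i·n + j = 7·14 + 9 = 107.
Check: 118^107 ≡ 91 (mod 181).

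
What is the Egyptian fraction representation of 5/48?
1/10 + 1/240

Greedy algorithm:
5/48: ceiling(48/5) = 10, use 1/10
1/240: ceiling(240/1) = 240, use 1/240
Result: 5/48 = 1/10 + 1/240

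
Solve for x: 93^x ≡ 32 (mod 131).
85

Baby-step giant-step with step n = ⌈√131⌉ = 12.
Baby steps 93^j mod 131 (j:value) for j=0..11: 0:1, 1:93, 2:3, 3:17, 4:9, 5:51, 6:27, 7:22, 8:81, 9:66, 10:112, 11:67.
Giant-step multiplier: 93^(-12) ≡ 93^(130-12) = 93^118 ≡ 108 (mod 131).
Giant steps γ_i = 32·108^i mod 131: γ_0=32, γ_1=50, γ_2=29, γ_3=119, γ_4=14, γ_5=71, γ_6=70, γ_7=93 (in table at j=1).
x = i·n + j = 7·12 + 1 = 85.
Check: 93^85 ≡ 32 (mod 131).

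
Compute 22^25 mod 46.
22

Repeated squaring. Binary of 25 = 11001.
22^1 ≡ 22 (mod 46); 22^2 ≡ 24 (mod 46); 22^4 ≡ 24 (mod 46); 22^8 ≡ 24 (mod 46); 22^16 ≡ 24 (mod 46)
22^25 = 22^1 × 22^8 × 22^16 ≡ 22 (mod 46)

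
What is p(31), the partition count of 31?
6842

p(n) counts ways to write n as a sum of positive integers (order ignored).
Euler's pentagonal recurrence: p(k) = p(k-1) + p(k-2) - p(k-5) - p(k-7) + p(k-12) + p(k-15) - ... (offsets j(3j∓1)/2, signs ++--, p(0)=1, p(<0)=0).
DP table for k = 0..30: p(0)=1, p(1)=1, p(2)=2, p(3)=3, p(4)=5, p(5)=7, p(6)=11, p(7)=15, p(8)=22, p(9)=30, p(10)=42, p(11)=56, p(12)=77, p(13)=101, p(14)=135, p(15)=176, p(16)=231, p(17)=297, p(18)=385, p(19)=490, p(20)=627, p(21)=792, p(22)=1002, p(23)=1255, p(24)=1575, p(25)=1958, p(26)=2436, p(27)=3010, p(28)=3718, p(29)=4565, p(30)=5604.
Final step: p(31) = p(30) + p(29) - p(26) - p(24) + p(19) + p(16) - p(9) - p(5)
= 5604 + 4565 - 2436 - 1575 + 490 + 231 - 30 - 7
= 6842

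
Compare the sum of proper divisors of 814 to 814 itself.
deficient

Proper divisors of 814: sum = 1 + 2 + 11 + 22 + 37 + 74 + 407 = 554
Since 554 < 814, 814 is deficient.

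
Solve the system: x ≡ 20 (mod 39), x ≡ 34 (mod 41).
1346

Using Chinese Remainder Theorem:
M = 39 × 41 = 1599
M1 = 41, M2 = 39
y1 = 41^(-1) mod 39 = 20
y2 = 39^(-1) mod 41 = 20
x = (20×41×20 + 34×39×20) mod 1599 = 1346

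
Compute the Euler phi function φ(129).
84

129 = 3 × 43
φ(n) = n × ∏(1 - 1/p) for each prime p dividing n
φ(129) = 129 × (1 - 1/3) × (1 - 1/43) = 84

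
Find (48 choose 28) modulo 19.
1

Using Lucas' theorem:
Write n=48 and k=28 in base 19:
n in base 19: [2, 10]
k in base 19: [1, 9]
C(48,28) mod 19 = ∏ C(n_i, k_i) mod 19
Digit binomials (mod 19): C(2,1) = 2; C(10,9) = 10
Product: 2 × 10 = 20 ≡ 1 (mod 19)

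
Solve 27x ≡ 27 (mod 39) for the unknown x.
x ≡ 1 (mod 13)

gcd(27, 39) = 3, which divides 27, so solutions exist.
Divide through by 3: 9x ≡ 9 (mod 13).
Find 9^(-1) mod 13 by the extended Euclidean algorithm:
13 = 1 × 9 + 4  ⟹  4 = (1)·13 + (-1)·9
9 = 2 × 4 + 1  ⟹  1 = (-2)·13 + (3)·9
So (3)·9 ≡ 1 (mod 13), i.e. 9^(-1) ≡ 3 (mod 13).
x ≡ 3 × 9 = 27 ≡ 1 (mod 13).
Check: 27 × 1 = 27 ≡ 27 (mod 39).
x ≡ 1 (mod 13), giving 3 solutions mod 39.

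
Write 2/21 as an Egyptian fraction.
1/11 + 1/231

Greedy algorithm:
2/21: ceiling(21/2) = 11, use 1/11
1/231: ceiling(231/1) = 231, use 1/231
Result: 2/21 = 1/11 + 1/231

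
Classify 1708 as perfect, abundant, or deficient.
abundant

Proper divisors of 1708: sum = 1 + 2 + 4 + 7 + 14 + 28 + 61 + 122 + 244 + 427 + 854 = 1764
Since 1764 > 1708, 1708 is abundant.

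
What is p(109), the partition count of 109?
541946240

p(n) counts ways to write n as a sum of positive integers (order ignored).
Euler's pentagonal recurrence: p(k) = p(k-1) + p(k-2) - p(k-5) - p(k-7) + p(k-12) + p(k-15) - ... (offsets j(3j∓1)/2, signs ++--, p(0)=1, p(<0)=0).
DP table for k = 0..108: p(0)=1, p(1)=1, p(2)=2, p(3)=3, p(4)=5, p(5)=7, p(6)=11, p(7)=15, p(8)=22, p(9)=30, p(10)=42, p(11)=56, p(12)=77, p(13)=101, p(14)=135, p(15)=176, p(16)=231, p(17)=297, p(18)=385, p(19)=490, p(20)=627, p(21)=792, p(22)=1002, p(23)=1255, p(24)=1575, p(25)=1958, p(26)=2436, p(27)=3010, p(28)=3718, p(29)=4565, p(30)=5604, p(31)=6842, p(32)=8349, p(33)=10143, p(34)=12310, p(35)=14883, p(36)=17977, p(37)=21637, p(38)=26015, p(39)=31185, p(40)=37338, p(41)=44583, p(42)=53174, p(43)=63261, p(44)=75175, p(45)=89134, p(46)=105558, p(47)=124754, p(48)=147273, p(49)=173525, p(50)=204226, p(51)=239943, p(52)=281589, p(53)=329931, p(54)=386155, p(55)=451276, p(56)=526823, p(57)=614154, p(58)=715220, p(59)=831820, p(60)=966467, p(61)=1121505, p(62)=1300156, p(63)=1505499, p(64)=1741630, p(65)=2012558, p(66)=2323520, p(67)=2679689, p(68)=3087735, p(69)=3554345, p(70)=4087968, p(71)=4697205, p(72)=5392783, p(73)=6185689, p(74)=7089500, p(75)=8118264, p(76)=9289091, p(77)=10619863, p(78)=12132164, p(79)=13848650, p(80)=15796476, p(81)=18004327, p(82)=20506255, p(83)=23338469, p(84)=26543660, p(85)=30167357, p(86)=34262962, p(87)=38887673, p(88)=44108109, p(89)=49995925, p(90)=56634173, p(91)=64112359, p(92)=72533807, p(93)=82010177, p(94)=92669720, p(95)=104651419, p(96)=118114304, p(97)=133230930, p(98)=150198136, p(99)=169229875, p(100)=190569292, p(101)=214481126, p(102)=241265379, p(103)=271248950, p(104)=304801365, p(105)=342325709, p(106)=384276336, p(107)=431149389, p(108)=483502844.
Final step: p(109) = p(108) + p(107) - p(104) - p(102) + p(97) + p(94) - p(87) - p(83) + p(74) + p(69) - p(58) - p(52) + p(39) + p(32) - p(17) - p(9)
= 483502844 + 431149389 - 304801365 - 241265379 + 133230930 + 92669720 - 38887673 - 23338469 + 7089500 + 3554345 - 715220 - 281589 + 31185 + 8349 - 297 - 30
= 541946240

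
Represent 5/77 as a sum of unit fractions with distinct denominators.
1/16 + 1/411 + 1/506352

Greedy algorithm:
5/77: ceiling(77/5) = 16, use 1/16
3/1232: ceiling(1232/3) = 411, use 1/411
1/506352: ceiling(506352/1) = 506352, use 1/506352
Result: 5/77 = 1/16 + 1/411 + 1/506352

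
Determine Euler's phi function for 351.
216

351 = 3^3 × 13
φ(n) = n × ∏(1 - 1/p) for each prime p dividing n
φ(351) = 351 × (1 - 1/3) × (1 - 1/13) = 216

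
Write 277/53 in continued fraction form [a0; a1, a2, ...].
[5; 4, 2, 2, 2]

Euclidean algorithm steps:
277 = 5 × 53 + 12
53 = 4 × 12 + 5
12 = 2 × 5 + 2
5 = 2 × 2 + 1
2 = 2 × 1 + 0
Continued fraction: [5; 4, 2, 2, 2]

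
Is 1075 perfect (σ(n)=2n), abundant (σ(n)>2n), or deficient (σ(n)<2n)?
deficient

Proper divisors of 1075: sum = 1 + 5 + 25 + 43 + 215 = 289
Since 289 < 1075, 1075 is deficient.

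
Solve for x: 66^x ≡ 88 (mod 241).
175

Baby-step giant-step with step n = ⌈√241⌉ = 16.
Baby steps 66^j mod 241 (j:value) for j=0..15: 0:1, 1:66, 2:18, 3:224, 4:83, 5:176, 6:48, 7:35, 8:141, 9:148, 10:128, 11:13, 12:135, 13:234, 14:20, 15:115.
Giant-step multiplier: 66^(-16) ≡ 66^(240-16) = 66^224 ≡ 160 (mod 241).
Giant steps γ_i = 88·160^i mod 241: γ_0=88, γ_1=102, γ_2=173, γ_3=206, γ_4=184, γ_5=38, γ_6=55, γ_7=124, γ_8=78, γ_9=189, γ_10=115 (in table at j=15).
x = i·n + j = 10·16 + 15 = 175.
Check: 66^175 ≡ 88 (mod 241).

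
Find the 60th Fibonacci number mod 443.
88

Matrix identity: Q^n = [[F_(n+1), F_n], [F_n, F_(n-1)]] with Q = [[1,1],[1,0]].
n = 60 = 111100₂. Square-and-multiply, entries mod 443:
Q^1 = [[1,1],[1,0]]
Q^3 = (Q^1)²·Q = [[3,2],[2,1]]
Q^7 = (Q^3)²·Q = [[21,13],[13,8]]
Q^15 = (Q^7)²·Q = [[101,167],[167,377]]
Q^30 = (Q^15)² = [[435,86],[86,349]]
Q^60 = (Q^30)² = [[372,88],[88,284]]
F_60 mod 443 = Q^60[0][1] = 88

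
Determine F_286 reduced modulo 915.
233

Matrix identity: Q^n = [[F_(n+1), F_n], [F_n, F_(n-1)]] with Q = [[1,1],[1,0]].
n = 286 = 100011110₂. Square-and-multiply, entries mod 915:
Q^1 = [[1,1],[1,0]]
Q^2 = (Q^1)² = [[2,1],[1,1]]
Q^4 = (Q^2)² = [[5,3],[3,2]]
Q^8 = (Q^4)² = [[34,21],[21,13]]
Q^17 = (Q^8)²·Q = [[754,682],[682,72]]
Q^35 = (Q^17)²·Q = [[297,605],[605,607]]
Q^71 = (Q^35)²·Q = [[144,394],[394,665]]
Q^143 = (Q^71)²·Q = [[618,292],[292,326]]
Q^286 = (Q^143)² = [[538,233],[233,305]]
F_286 mod 915 = Q^286[0][1] = 233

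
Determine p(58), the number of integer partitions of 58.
715220

p(n) counts ways to write n as a sum of positive integers (order ignored).
Euler's pentagonal recurrence: p(k) = p(k-1) + p(k-2) - p(k-5) - p(k-7) + p(k-12) + p(k-15) - ... (offsets j(3j∓1)/2, signs ++--, p(0)=1, p(<0)=0).
DP table for k = 0..57: p(0)=1, p(1)=1, p(2)=2, p(3)=3, p(4)=5, p(5)=7, p(6)=11, p(7)=15, p(8)=22, p(9)=30, p(10)=42, p(11)=56, p(12)=77, p(13)=101, p(14)=135, p(15)=176, p(16)=231, p(17)=297, p(18)=385, p(19)=490, p(20)=627, p(21)=792, p(22)=1002, p(23)=1255, p(24)=1575, p(25)=1958, p(26)=2436, p(27)=3010, p(28)=3718, p(29)=4565, p(30)=5604, p(31)=6842, p(32)=8349, p(33)=10143, p(34)=12310, p(35)=14883, p(36)=17977, p(37)=21637, p(38)=26015, p(39)=31185, p(40)=37338, p(41)=44583, p(42)=53174, p(43)=63261, p(44)=75175, p(45)=89134, p(46)=105558, p(47)=124754, p(48)=147273, p(49)=173525, p(50)=204226, p(51)=239943, p(52)=281589, p(53)=329931, p(54)=386155, p(55)=451276, p(56)=526823, p(57)=614154.
Final step: p(58) = p(57) + p(56) - p(53) - p(51) + p(46) + p(43) - p(36) - p(32) + p(23) + p(18) - p(7) - p(1)
= 614154 + 526823 - 329931 - 239943 + 105558 + 63261 - 17977 - 8349 + 1255 + 385 - 15 - 1
= 715220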